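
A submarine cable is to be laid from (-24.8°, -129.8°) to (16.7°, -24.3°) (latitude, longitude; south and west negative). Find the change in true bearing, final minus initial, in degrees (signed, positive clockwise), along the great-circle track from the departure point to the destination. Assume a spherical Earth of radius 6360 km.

-11.3°

Initial bearing θ₁ = atan2(sin Δλ cos φ₂, cos φ₁ sin φ₂ − sin φ₁ cos φ₂ cos Δλ) = 80.56°
Final bearing θ₂ = (initial bearing from the destination back to the start) + 180° = 69.21°
Δθ = θ₂ − θ₁ = -11.3°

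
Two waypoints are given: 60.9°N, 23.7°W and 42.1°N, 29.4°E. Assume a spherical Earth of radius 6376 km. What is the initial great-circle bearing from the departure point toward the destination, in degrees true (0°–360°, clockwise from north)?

96.1°

N = sin Δλ·cos φ₂ = +0.5933;  D = cos φ₁ sin φ₂ − sin φ₁ cos φ₂ cos Δλ = -0.0632
initial course = atan2(N, D) = 96.08°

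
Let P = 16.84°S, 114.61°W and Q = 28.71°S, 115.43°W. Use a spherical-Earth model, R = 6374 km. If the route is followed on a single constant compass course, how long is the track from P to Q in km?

Δψ = ln[tan(π/4+φ₂/2)/tan(π/4+φ₁/2)] = -0.2252;  Δφ = -0.2072 rad,  Δλ = -0.0143 rad
q = Δφ/Δψ = 0.9198
d = R·√(Δφ² + q²Δλ²) = 6374·0.20759 = 1323 km

1323 km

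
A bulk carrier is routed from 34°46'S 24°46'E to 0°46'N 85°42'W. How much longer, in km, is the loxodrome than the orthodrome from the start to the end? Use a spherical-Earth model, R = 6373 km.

Great circle: cos σ = sin φ₁ sin φ₂ + cos φ₁ cos φ₂ cos Δλ,  σ = 1.8701 rad → d_gc = 11918.1 km
Rhumb line: Δψ = +0.6613, q = Δφ/Δψ = 0.9379, d_rh = R√(Δφ²+q²Δλ²) = 12182.8 km
Excess = 12182.8 − 11918.1 = 264.7 ≈ 265 km

265 km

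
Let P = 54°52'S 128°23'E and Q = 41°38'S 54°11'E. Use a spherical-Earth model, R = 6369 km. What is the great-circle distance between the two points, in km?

5410 km

cos σ = sin φ₁ sin φ₂ + cos φ₁ cos φ₂ cos Δλ
      = sin(-54.87°)sin(-41.63°) + cos(-54.87°)cos(-41.63°)cos(-74.20°) = 0.6604
σ = 48.667° → d = Rσ = 6369·0.84939 = 5410 km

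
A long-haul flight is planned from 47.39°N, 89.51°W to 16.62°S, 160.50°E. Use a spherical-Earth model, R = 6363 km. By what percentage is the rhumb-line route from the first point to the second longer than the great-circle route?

Great circle: σ = 2.0178 rad → d_gc = Rσ = 12839.3 km
Rhumb: Δφ = -1.1172, Δλ = -1.9197, Δψ = -1.2359, q = Δφ/Δψ = 0.9040 → d_rh = R√(Δφ²+q²Δλ²) = 13132.2 km
Excess = (13132.2 − 12839.3) / 12839.3 = 292.9 / 12839.3 = 2.28% ≈ 2.3%

2.3%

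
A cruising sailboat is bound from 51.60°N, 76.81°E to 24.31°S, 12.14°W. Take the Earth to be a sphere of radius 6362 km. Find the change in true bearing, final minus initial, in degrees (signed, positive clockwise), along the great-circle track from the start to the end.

-32.7°

At departure: θ₁ = atan2(sin Δλ cos φ₂, cos φ₁ sin φ₂ − sin φ₁ cos φ₂ cos Δλ) = 253.56°
At arrival: θ₂ = atan2(sin Δλ cos φ₁, −cos φ₂ sin φ₁ + sin φ₂ cos φ₁ cos Δλ) = 220.82°
Δθ = θ₂ − θ₁ = -32.7°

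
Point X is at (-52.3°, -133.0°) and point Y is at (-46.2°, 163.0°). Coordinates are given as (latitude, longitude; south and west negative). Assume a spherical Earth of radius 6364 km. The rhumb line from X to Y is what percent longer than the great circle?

3.2%

Great circle: σ = 0.7127 rad → d_gc = Rσ = 4535.4 km
Rhumb: Δφ = +0.1065, Δλ = -1.1170, Δψ = +0.1634, q = Δφ/Δψ = 0.6516 → d_rh = R√(Δφ²+q²Δλ²) = 4681.4 km
Excess = (4681.4 − 4535.4) / 4535.4 = 146.0 / 4535.4 = 3.22% ≈ 3.2%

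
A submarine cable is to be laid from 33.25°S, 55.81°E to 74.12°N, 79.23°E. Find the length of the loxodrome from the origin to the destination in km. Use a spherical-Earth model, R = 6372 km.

12089 km

Δψ = ln[tan(π/4+φ₂/2)/tan(π/4+φ₁/2)] = +2.5858;  Δφ = +1.8740 rad,  Δλ = +0.4088 rad
q = Δφ/Δψ = 0.7247
d = R·√(Δφ² + q²Δλ²) = 6372·1.89723 = 12089 km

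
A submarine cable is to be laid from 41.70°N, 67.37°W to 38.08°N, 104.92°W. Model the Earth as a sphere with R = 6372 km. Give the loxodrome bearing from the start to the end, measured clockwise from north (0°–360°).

Meridional parts: M(φ₁)=+0.8021, M(φ₂)=+0.7198 → ΔM = -0.0824;  Δλ = -0.6554 rad
tan C = Δλ / ΔM = +7.9557 → C = 262.84°

262.8°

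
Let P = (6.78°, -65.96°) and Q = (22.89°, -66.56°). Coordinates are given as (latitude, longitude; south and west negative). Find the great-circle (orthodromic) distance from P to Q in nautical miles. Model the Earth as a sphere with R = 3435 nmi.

cos σ = sin φ₁ sin φ₂ + cos φ₁ cos φ₂ cos Δλ
      = sin(6.78°)sin(22.89°) + cos(6.78°)cos(22.89°)cos(-0.60°) = 0.9607
σ = 16.120° → d = Rσ = 3435·0.28135 = 966 nmi

966 nmi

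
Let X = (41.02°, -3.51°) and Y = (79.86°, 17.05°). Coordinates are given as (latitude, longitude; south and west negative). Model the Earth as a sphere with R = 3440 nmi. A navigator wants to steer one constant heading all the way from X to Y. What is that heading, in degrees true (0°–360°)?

12.4°

Δψ = ln[tan(π/4+φ₂/2)/tan(π/4+φ₁/2)] = +1.6359
Δλ = +0.3588 rad (taken the short way round)
course = atan2(Δλ, Δψ) = 12.37°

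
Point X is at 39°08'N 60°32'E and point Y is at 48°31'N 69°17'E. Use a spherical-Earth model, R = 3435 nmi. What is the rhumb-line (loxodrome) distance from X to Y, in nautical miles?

Rhumb course C = atan2(Δλ, Δψ) with Δψ = ln[tan(π/4+φ₂/2)/tan(π/4+φ₁/2)] = +0.2277, Δλ = +0.1527 → C = 33.85°
d = R·|Δφ| / |cos C| = 3435·0.16377 / 0.83053 = 677 nmi

677 nmi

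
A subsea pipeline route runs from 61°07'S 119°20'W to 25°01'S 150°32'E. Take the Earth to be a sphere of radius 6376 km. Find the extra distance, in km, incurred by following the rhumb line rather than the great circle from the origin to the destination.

449 km

Great circle: cos σ = sin φ₁ sin φ₂ + cos φ₁ cos φ₂ cos Δλ,  σ = 1.1926 rad → d_gc = 7603.92 km
Rhumb line: Δψ = +0.9054, q = Δφ/Δψ = 0.6959, d_rh = R√(Δφ²+q²Δλ²) = 8053.40 km
Excess = 8053.40 − 7603.92 = 449.48 ≈ 449 km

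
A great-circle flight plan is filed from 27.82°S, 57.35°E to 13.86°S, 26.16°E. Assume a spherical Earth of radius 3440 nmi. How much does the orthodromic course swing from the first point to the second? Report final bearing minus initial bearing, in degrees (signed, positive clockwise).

+11.4°

At departure: θ₁ = atan2(sin Δλ cos φ₂, cos φ₁ sin φ₂ − sin φ₁ cos φ₂ cos Δλ) = 289.27°
At arrival: θ₂ = atan2(sin Δλ cos φ₁, −cos φ₂ sin φ₁ + sin φ₂ cos φ₁ cos Δλ) = 300.69°
Δθ = θ₂ − θ₁ = +11.4°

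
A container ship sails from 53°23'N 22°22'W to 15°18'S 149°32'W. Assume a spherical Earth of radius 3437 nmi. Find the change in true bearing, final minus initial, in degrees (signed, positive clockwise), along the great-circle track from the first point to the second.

-77.0°

At departure: θ₁ = atan2(sin Δλ cos φ₂, cos φ₁ sin φ₂ − sin φ₁ cos φ₂ cos Δλ) = 291.99°
At arrival: θ₂ = atan2(sin Δλ cos φ₁, −cos φ₂ sin φ₁ + sin φ₂ cos φ₁ cos Δλ) = 214.99°
Δθ = θ₂ − θ₁ = -77.0°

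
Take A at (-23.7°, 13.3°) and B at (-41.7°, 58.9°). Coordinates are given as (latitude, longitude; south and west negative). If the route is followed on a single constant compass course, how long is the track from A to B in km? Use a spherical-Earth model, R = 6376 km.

Rhumb course C = atan2(Δλ, Δψ) with Δψ = ln[tan(π/4+φ₂/2)/tan(π/4+φ₁/2)] = -0.3762, Δλ = +0.7959 → C = 115.30°
d = R·|Δφ| / |cos C| = 6376·0.31416 / 0.42732 = 4688 km

4688 km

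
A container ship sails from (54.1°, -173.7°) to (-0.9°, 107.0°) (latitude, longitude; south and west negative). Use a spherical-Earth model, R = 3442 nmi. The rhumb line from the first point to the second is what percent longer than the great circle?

Great circle: σ = 1.4745 rad → d_gc = Rσ = 5075.3 nmi
Rhumb: Δφ = -0.9599, Δλ = -1.3840, Δψ = -1.1429, q = Δφ/Δψ = 0.8399 → d_rh = R√(Δφ²+q²Δλ²) = 5189.2 nmi
Excess = (5189.2 − 5075.3) / 5075.3 = 113.9 / 5075.3 = 2.24% ≈ 2.2%

2.2%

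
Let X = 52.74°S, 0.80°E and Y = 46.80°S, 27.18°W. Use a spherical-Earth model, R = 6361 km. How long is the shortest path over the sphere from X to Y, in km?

cos σ = sin φ₁ sin φ₂ + cos φ₁ cos φ₂ cos Δλ
      = sin(-52.74°)sin(-46.80°) + cos(-52.74°)cos(-46.80°)cos(-27.98°) = 0.9462
σ = 18.882° → d = Rσ = 6361·0.32955 = 2096 km

2096 km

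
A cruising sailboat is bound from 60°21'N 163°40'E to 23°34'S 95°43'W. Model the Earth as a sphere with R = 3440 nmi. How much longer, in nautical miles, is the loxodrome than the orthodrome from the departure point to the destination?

Great circle: cos σ = sin φ₁ sin φ₂ + cos φ₁ cos φ₂ cos Δλ,  σ = 2.0164 rad → d_gc = 6936.4 nmi
Rhumb line: Δψ = -1.7527, q = Δφ/Δψ = 0.8357, d_rh = R√(Δφ²+q²Δλ²) = 7132.2 nmi
Excess = 7132.2 − 6936.4 = 195.8 ≈ 196 nmi

196 nmi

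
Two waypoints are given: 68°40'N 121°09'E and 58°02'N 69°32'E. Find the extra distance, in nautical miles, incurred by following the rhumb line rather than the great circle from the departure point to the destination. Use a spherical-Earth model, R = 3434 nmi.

41 nmi

Great circle: cos σ = sin φ₁ sin φ₂ + cos φ₁ cos φ₂ cos Δλ,  σ = 0.4280 rad → d_gc = 1469.6 nmi
Rhumb line: Δψ = -0.4192, q = Δφ/Δψ = 0.4427, d_rh = R√(Δφ²+q²Δλ²) = 1510.6 nmi
Excess = 1510.6 − 1469.6 = 41.0 ≈ 41 nmi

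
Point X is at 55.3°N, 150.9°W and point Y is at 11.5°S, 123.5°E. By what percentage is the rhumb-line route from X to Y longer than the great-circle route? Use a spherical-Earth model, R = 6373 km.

Great circle: σ = 1.6922 rad → d_gc = Rσ = 10784.4 km
Rhumb: Δφ = -1.1659, Δλ = -1.4940, Δψ = -1.3655, q = Δφ/Δψ = 0.8538 → d_rh = R√(Δφ²+q²Δλ²) = 11013.5 km
Excess = (11013.5 − 10784.4) / 10784.4 = 229.1 / 10784.4 = 2.12% ≈ 2.1%

2.1%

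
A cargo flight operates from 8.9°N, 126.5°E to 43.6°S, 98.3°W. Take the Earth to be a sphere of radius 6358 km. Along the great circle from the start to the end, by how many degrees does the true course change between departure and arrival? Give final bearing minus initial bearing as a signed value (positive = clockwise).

-77.8°

At departure: θ₁ = atan2(sin Δλ cos φ₂, cos φ₁ sin φ₂ − sin φ₁ cos φ₂ cos Δλ) = 139.71°
At arrival: θ₂ = atan2(sin Δλ cos φ₁, −cos φ₂ sin φ₁ + sin φ₂ cos φ₁ cos Δλ) = 61.92°
Δθ = θ₂ − θ₁ = -77.8°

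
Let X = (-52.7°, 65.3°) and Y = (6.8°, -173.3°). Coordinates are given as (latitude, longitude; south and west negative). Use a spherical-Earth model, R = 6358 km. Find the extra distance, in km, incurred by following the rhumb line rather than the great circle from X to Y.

698 km

Great circle: cos σ = sin φ₁ sin φ₂ + cos φ₁ cos φ₂ cos Δλ,  σ = 1.9907 rad → d_gc = 12657.0 km
Rhumb line: Δψ = +1.2051, q = Δφ/Δψ = 0.8617, d_rh = R√(Δφ²+q²Δλ²) = 13354.9 km
Excess = 13354.9 − 12657.0 = 697.9 ≈ 698 km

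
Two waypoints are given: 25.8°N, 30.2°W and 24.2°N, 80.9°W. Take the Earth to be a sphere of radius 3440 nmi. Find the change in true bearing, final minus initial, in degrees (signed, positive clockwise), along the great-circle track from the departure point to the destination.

Initial bearing θ₁ = atan2(sin Δλ cos φ₂, cos φ₁ sin φ₂ − sin φ₁ cos φ₂ cos Δλ) = 279.46°
Final bearing θ₂ = (initial bearing from the destination back to the start) + 180° = 256.81°
Δθ = θ₂ − θ₁ = -22.6°

-22.6°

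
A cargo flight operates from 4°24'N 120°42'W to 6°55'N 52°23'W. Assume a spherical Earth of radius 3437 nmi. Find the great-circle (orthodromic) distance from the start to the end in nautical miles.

4078 nmi

cos σ = sin φ₁ sin φ₂ + cos φ₁ cos φ₂ cos Δλ
      = sin(4.40°)sin(6.92°) + cos(4.40°)cos(6.92°)cos(68.32°) = 0.3749
σ = 67.979° → d = Rσ = 3437·1.18646 = 4078 nmi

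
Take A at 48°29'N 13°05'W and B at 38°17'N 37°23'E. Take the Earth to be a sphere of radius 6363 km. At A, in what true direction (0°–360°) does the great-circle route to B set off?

N = sin Δλ·cos φ₂ = +0.6054;  D = cos φ₁ sin φ₂ − sin φ₁ cos φ₂ cos Δλ = +0.0365
initial course = atan2(N, D) = 86.55°

86.5°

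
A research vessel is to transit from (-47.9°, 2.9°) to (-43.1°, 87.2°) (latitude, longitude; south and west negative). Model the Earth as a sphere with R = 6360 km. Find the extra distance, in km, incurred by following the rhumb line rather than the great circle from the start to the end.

Great circle: cos σ = sin φ₁ sin φ₂ + cos φ₁ cos φ₂ cos Δλ,  σ = 0.9817 rad → d_gc = 6243.8 km
Rhumb line: Δψ = +0.1196, q = Δφ/Δψ = 0.7003, d_rh = R√(Δφ²+q²Δλ²) = 6574.5 km
Excess = 6574.5 − 6243.8 = 330.7 ≈ 331 km

331 km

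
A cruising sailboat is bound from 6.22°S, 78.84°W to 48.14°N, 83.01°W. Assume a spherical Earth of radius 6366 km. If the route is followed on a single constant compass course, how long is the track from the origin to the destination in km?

6054 km

Rhumb course C = atan2(Δλ, Δψ) with Δψ = ln[tan(π/4+φ₂/2)/tan(π/4+φ₁/2)] = +1.0699, Δλ = -0.0728 → C = 356.11°
d = R·|Δφ| / |cos C| = 6366·0.94876 / 0.99769 = 6054 km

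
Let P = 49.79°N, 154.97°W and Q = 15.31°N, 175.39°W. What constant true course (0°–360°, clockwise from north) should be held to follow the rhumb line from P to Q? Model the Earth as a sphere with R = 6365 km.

205.9°

Meridional parts: M(φ₁)=+1.0050, M(φ₂)=+0.2704 → ΔM = -0.7345;  Δλ = -0.3564 rad
tan C = Δλ / ΔM = +0.4852 → C = 205.88°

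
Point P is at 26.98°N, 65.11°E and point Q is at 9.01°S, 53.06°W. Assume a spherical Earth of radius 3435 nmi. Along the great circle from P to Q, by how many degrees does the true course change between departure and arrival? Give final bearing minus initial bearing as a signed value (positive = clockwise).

Initial bearing θ₁ = atan2(sin Δλ cos φ₂, cos φ₁ sin φ₂ − sin φ₁ cos φ₂ cos Δλ) = 274.73°
Final bearing θ₂ = (initial bearing from the destination back to the start) + 180° = 244.06°
Δθ = θ₂ − θ₁ = -30.7°

-30.7°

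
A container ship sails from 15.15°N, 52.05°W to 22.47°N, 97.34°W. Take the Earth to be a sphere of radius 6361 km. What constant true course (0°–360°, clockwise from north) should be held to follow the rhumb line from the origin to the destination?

Meridional parts: M(φ₁)=+0.2676, M(φ₂)=+0.4026 → ΔM = +0.1351;  Δλ = -0.7905 rad
tan C = Δλ / ΔM = -5.8518 → C = 279.70°

279.7°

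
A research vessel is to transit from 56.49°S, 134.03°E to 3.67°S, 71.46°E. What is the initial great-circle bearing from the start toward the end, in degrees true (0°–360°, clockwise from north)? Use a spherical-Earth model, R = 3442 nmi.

291.4°

θ = atan2( sin Δλ·cos φ₂ ,  cos φ₁ sin φ₂ − sin φ₁ cos φ₂ cos Δλ )
  = atan2(-0.8858, +0.3480) = 291.45°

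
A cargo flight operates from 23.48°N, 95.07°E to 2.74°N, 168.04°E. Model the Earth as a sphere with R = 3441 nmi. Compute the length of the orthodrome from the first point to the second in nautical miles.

4402 nmi

cos σ = sin φ₁ sin φ₂ + cos φ₁ cos φ₂ cos Δλ
      = sin(23.48°)sin(2.74°) + cos(23.48°)cos(2.74°)cos(72.97°) = 0.2874
σ = 73.300° → d = Rσ = 3441·1.27933 = 4402 nmi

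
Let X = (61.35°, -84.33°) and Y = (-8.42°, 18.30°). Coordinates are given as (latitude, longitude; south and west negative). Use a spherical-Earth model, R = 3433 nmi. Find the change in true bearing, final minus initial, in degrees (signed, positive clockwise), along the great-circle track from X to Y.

Initial bearing θ₁ = atan2(sin Δλ cos φ₂, cos φ₁ sin φ₂ − sin φ₁ cos φ₂ cos Δλ) = 82.94°
Final bearing θ₂ = (initial bearing from the destination back to the start) + 180° = 151.25°
Δθ = θ₂ − θ₁ = +68.3°

+68.3°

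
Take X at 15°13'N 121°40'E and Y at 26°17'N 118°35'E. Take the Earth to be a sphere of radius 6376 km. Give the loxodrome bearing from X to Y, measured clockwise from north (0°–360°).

Δψ = ln[tan(π/4+φ₂/2)/tan(π/4+φ₁/2)] = +0.2070
Δλ = -0.0538 rad (taken the short way round)
course = atan2(Δλ, Δψ) = 345.42°

345.4°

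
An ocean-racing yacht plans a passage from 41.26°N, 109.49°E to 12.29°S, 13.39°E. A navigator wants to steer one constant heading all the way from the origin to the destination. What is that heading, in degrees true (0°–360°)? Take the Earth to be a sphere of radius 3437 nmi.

239.0°

Δψ = ln[tan(π/4+φ₂/2)/tan(π/4+φ₁/2)] = -1.0081
Δλ = -1.6773 rad (taken the short way round)
course = atan2(Δλ, Δψ) = 238.99°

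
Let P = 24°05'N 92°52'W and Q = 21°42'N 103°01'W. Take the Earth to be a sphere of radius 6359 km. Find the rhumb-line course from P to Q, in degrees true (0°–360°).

255.7°

Δψ = ln[tan(π/4+φ₂/2)/tan(π/4+φ₁/2)] = -0.0452
Δλ = -0.1772 rad (taken the short way round)
course = atan2(Δλ, Δψ) = 255.70°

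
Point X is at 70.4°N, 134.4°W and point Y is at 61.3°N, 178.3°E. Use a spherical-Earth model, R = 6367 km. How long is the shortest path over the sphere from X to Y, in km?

2298 km

cos σ = sin φ₁ sin φ₂ + cos φ₁ cos φ₂ cos Δλ
      = sin(70.40°)sin(61.30°) + cos(70.40°)cos(61.30°)cos(-47.30°) = 0.9356
σ = 20.680° → d = Rσ = 6367·0.36093 = 2298 km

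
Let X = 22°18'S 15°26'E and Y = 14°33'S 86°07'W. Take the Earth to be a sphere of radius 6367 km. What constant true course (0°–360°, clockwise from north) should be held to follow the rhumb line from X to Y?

Δψ = ln[tan(π/4+φ₂/2)/tan(π/4+φ₁/2)] = +0.1427
Δλ = -1.7724 rad (taken the short way round)
course = atan2(Δλ, Δψ) = 274.60°

274.6°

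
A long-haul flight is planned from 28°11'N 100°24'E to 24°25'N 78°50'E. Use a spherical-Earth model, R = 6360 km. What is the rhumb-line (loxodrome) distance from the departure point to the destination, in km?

2186 km

Rhumb course C = atan2(Δλ, Δψ) with Δψ = ln[tan(π/4+φ₂/2)/tan(π/4+φ₁/2)] = -0.0734, Δλ = -0.3764 → C = 258.97°
d = R·|Δφ| / |cos C| = 6360·0.06574 / 0.19127 = 2186 km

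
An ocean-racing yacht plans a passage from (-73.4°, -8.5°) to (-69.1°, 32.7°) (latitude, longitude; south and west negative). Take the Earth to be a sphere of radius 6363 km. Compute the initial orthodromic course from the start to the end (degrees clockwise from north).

92.4°

N = sin Δλ·cos φ₂ = +0.2350;  D = cos φ₁ sin φ₂ − sin φ₁ cos φ₂ cos Δλ = -0.0097
initial course = atan2(N, D) = 92.35°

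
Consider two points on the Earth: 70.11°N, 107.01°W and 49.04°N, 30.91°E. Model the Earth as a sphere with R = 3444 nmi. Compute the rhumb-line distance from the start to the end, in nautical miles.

Δψ = ln[tan(π/4+φ₂/2)/tan(π/4+φ₁/2)] = -0.7562;  Δφ = -0.3677 rad,  Δλ = +2.4072 rad
q = Δφ/Δψ = 0.4863
d = R·√(Δφ² + q²Δλ²) = 3444·1.22705 = 4226 nmi

4226 nmi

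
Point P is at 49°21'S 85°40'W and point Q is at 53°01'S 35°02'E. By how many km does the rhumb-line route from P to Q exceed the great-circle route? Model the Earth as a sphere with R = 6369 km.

1072 km

Great circle: cos σ = sin φ₁ sin φ₂ + cos φ₁ cos φ₂ cos Δλ,  σ = 1.1527 rad → d_gc = 7341.8 km
Rhumb line: Δψ = -0.1022, q = Δφ/Δψ = 0.6264, d_rh = R√(Δφ²+q²Δλ²) = 8414.2 km
Excess = 8414.2 − 7341.8 = 1072.4 ≈ 1072 km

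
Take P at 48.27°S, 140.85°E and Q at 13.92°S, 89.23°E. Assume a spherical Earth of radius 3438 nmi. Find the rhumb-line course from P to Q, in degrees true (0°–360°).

308.6°

Meridional parts: M(φ₁)=-0.9645, M(φ₂)=-0.2454 → ΔM = +0.7192;  Δλ = -0.9009 rad
tan C = Δλ / ΔM = -1.2528 → C = 308.60°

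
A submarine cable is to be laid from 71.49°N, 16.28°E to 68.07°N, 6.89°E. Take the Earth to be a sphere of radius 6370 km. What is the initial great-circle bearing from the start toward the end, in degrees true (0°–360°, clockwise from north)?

θ = atan2( sin Δλ·cos φ₂ ,  cos φ₁ sin φ₂ − sin φ₁ cos φ₂ cos Δλ )
  = atan2(-0.0609, -0.0549) = 227.98°

228.0°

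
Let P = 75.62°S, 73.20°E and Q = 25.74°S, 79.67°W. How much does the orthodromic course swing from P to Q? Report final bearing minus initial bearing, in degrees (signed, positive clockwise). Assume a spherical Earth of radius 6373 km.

Initial bearing θ₁ = atan2(sin Δλ cos φ₂, cos φ₁ sin φ₂ − sin φ₁ cos φ₂ cos Δλ) = 204.91°
Final bearing θ₂ = (initial bearing from the destination back to the start) + 180° = 353.33°
Δθ = θ₂ − θ₁ = +148.4°

+148.4°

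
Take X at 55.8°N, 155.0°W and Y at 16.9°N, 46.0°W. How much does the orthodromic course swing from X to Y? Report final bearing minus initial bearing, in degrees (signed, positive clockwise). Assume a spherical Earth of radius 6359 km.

+82.8°

At departure: θ₁ = atan2(sin Δλ cos φ₂, cos φ₁ sin φ₂ − sin φ₁ cos φ₂ cos Δλ) = 65.04°
At arrival: θ₂ = atan2(sin Δλ cos φ₁, −cos φ₂ sin φ₁ + sin φ₂ cos φ₁ cos Δλ) = 147.82°
Δθ = θ₂ − θ₁ = +82.8°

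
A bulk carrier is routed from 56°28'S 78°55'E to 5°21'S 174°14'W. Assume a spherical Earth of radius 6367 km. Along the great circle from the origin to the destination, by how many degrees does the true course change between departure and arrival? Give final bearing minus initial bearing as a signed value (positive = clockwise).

At departure: θ₁ = atan2(sin Δλ cos φ₂, cos φ₁ sin φ₂ − sin φ₁ cos φ₂ cos Δλ) = 107.04°
At arrival: θ₂ = atan2(sin Δλ cos φ₁, −cos φ₂ sin φ₁ + sin φ₂ cos φ₁ cos Δλ) = 32.04°
Δθ = θ₂ − θ₁ = -75.0°

-75.0°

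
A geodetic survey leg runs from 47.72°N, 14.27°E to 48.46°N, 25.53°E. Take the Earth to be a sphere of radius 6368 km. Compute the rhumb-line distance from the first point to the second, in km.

840 km

Δψ = ln[tan(π/4+φ₂/2)/tan(π/4+φ₁/2)] = +0.0193;  Δφ = +0.0129 rad,  Δλ = +0.1965 rad
q = Δφ/Δψ = 0.6679
d = R·√(Δφ² + q²Δλ²) = 6368·0.13190 = 840 km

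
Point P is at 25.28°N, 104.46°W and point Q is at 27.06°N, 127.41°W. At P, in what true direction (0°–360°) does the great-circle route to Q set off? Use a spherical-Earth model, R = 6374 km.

N = sin Δλ·cos φ₂ = -0.3472;  D = cos φ₁ sin φ₂ − sin φ₁ cos φ₂ cos Δλ = +0.0612
initial course = atan2(N, D) = 279.99°

280.0°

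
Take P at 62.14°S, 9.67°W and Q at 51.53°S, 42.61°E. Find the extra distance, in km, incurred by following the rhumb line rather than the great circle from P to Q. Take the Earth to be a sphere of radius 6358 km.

Great circle: cos σ = sin φ₁ sin φ₂ + cos φ₁ cos φ₂ cos Δλ,  σ = 0.5155 rad → d_gc = 3277.5 km
Rhumb line: Δψ = +0.3413, q = Δφ/Δψ = 0.5426, d_rh = R√(Δφ²+q²Δλ²) = 3360.7 km
Excess = 3360.7 − 3277.5 = 83.2 ≈ 83 km

83 km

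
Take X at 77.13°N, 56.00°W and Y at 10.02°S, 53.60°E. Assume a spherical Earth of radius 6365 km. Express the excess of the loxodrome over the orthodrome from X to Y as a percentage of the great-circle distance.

7.8%

Great circle: σ = 1.8165 rad → d_gc = Rσ = 11561.8 km
Rhumb: Δφ = -1.5211, Δλ = +1.9129, Δψ = -2.3580, q = Δφ/Δψ = 0.6451 → d_rh = R√(Δφ²+q²Δλ²) = 12466.5 km
Excess = (12466.5 − 11561.8) / 11561.8 = 904.7 / 11561.8 = 7.82% ≈ 7.8%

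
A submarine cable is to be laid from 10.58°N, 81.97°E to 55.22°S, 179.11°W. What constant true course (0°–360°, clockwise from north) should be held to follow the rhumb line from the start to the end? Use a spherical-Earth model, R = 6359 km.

Meridional parts: M(φ₁)=+0.1857, M(φ₂)=-1.1609 → ΔM = -1.3467;  Δλ = +1.7265 rad
tan C = Δλ / ΔM = -1.2820 → C = 127.95°

128.0°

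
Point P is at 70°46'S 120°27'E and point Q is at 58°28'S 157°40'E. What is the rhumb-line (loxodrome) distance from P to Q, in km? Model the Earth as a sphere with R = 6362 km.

Rhumb course C = atan2(Δλ, Δψ) with Δψ = ln[tan(π/4+φ₂/2)/tan(π/4+φ₁/2)] = +0.5106, Δλ = +0.6496 → C = 51.83°
d = R·|Δφ| / |cos C| = 6362·0.21468 / 0.61803 = 2210 km

2210 km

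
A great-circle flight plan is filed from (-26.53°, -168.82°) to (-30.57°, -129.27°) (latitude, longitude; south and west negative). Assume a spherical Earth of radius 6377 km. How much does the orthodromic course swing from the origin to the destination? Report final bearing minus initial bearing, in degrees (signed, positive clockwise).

-19.5°

Initial bearing θ₁ = atan2(sin Δλ cos φ₂, cos φ₁ sin φ₂ − sin φ₁ cos φ₂ cos Δλ) = 106.12°
Final bearing θ₂ = (initial bearing from the destination back to the start) + 180° = 86.61°
Δθ = θ₂ − θ₁ = -19.5°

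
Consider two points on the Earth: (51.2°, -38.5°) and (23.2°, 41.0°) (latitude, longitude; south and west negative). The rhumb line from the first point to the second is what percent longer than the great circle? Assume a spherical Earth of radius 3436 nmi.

Great circle: σ = 1.1462 rad → d_gc = Rσ = 3938.3 nmi
Rhumb: Δφ = -0.4887, Δλ = +1.3875, Δψ = -0.6272, q = Δφ/Δψ = 0.7791 → d_rh = R√(Δφ²+q²Δλ²) = 4076.5 nmi
Excess = (4076.5 − 3938.3) / 3938.3 = 138.2 / 3938.3 = 3.51% ≈ 3.5%

3.5%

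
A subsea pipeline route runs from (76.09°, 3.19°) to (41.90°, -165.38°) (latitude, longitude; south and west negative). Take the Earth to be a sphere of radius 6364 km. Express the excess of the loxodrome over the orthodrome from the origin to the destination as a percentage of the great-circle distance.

37.2%

Great circle: σ = 1.0783 rad → d_gc = Rσ = 6862.0 km
Rhumb: Δφ = -0.5967, Δλ = -2.9421, Δψ = -1.2970, q = Δφ/Δψ = 0.4601 → d_rh = R√(Δφ²+q²Δλ²) = 9414.2 km
Excess = (9414.2 − 6862.0) / 6862.0 = 2552.2 / 6862.0 = 37.19% ≈ 37.2%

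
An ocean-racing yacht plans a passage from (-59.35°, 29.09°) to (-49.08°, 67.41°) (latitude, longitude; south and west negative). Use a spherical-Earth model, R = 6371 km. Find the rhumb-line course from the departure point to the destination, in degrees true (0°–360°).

65.2°

Meridional parts: M(φ₁)=-1.2945, M(φ₂)=-0.9859 → ΔM = +0.3086;  Δλ = +0.6688 rad
tan C = Δλ / ΔM = +2.1676 → C = 65.23°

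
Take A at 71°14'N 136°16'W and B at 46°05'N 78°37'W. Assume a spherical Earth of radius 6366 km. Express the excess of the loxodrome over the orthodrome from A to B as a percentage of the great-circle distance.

Great circle: σ = 0.6411 rad → d_gc = Rσ = 4081.1 km
Rhumb: Δφ = -0.4390, Δλ = +1.0062, Δψ = -0.8919, q = Δφ/Δψ = 0.4921 → d_rh = R√(Δφ²+q²Δλ²) = 4212.5 km
Excess = (4212.5 − 4081.1) / 4081.1 = 131.4 / 4081.1 = 3.22% ≈ 3.2%

3.2%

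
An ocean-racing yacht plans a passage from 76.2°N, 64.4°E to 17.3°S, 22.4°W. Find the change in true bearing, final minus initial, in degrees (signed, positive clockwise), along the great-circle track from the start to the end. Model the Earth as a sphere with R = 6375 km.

Initial bearing θ₁ = atan2(sin Δλ cos φ₂, cos φ₁ sin φ₂ − sin φ₁ cos φ₂ cos Δλ) = 262.67°
Final bearing θ₂ = (initial bearing from the destination back to the start) + 180° = 194.35°
Δθ = θ₂ − θ₁ = -68.3°

-68.3°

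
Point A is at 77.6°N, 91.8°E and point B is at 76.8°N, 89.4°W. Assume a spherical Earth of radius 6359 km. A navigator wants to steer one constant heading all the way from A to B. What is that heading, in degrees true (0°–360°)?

Meridional parts: M(φ₁)=+2.2198, M(φ₂)=+2.1567 → ΔM = -0.0630;  Δλ = +3.1206 rad
tan C = Δλ / ΔM = -49.5001 → C = 91.16°

91.2°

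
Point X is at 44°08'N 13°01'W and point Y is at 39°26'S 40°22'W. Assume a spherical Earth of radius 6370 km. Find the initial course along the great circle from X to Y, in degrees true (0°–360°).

200.8°

θ = atan2( sin Δλ·cos φ₂ ,  cos φ₁ sin φ₂ − sin φ₁ cos φ₂ cos Δλ )
  = atan2(-0.3548, -0.9336) = 200.81°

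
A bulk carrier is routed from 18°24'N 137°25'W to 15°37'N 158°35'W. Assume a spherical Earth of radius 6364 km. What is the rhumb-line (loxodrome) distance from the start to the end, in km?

Rhumb course C = atan2(Δλ, Δψ) with Δψ = ln[tan(π/4+φ₂/2)/tan(π/4+φ₁/2)] = -0.0508, Δλ = -0.3694 → C = 262.17°
d = R·|Δφ| / |cos C| = 6364·0.04858 / 0.13624 = 2269 km

2269 km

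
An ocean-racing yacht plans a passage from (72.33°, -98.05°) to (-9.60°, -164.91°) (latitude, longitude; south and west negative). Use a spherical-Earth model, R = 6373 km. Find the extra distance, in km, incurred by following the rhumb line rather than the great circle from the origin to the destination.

Great circle: cos σ = sin φ₁ sin φ₂ + cos φ₁ cos φ₂ cos Δλ,  σ = 1.6121 rad → d_gc = 10273.9 km
Rhumb line: Δψ = -2.0299, q = Δφ/Δψ = 0.7045, d_rh = R√(Δφ²+q²Δλ²) = 10511.6 km
Excess = 10511.6 − 10273.9 = 237.7 ≈ 238 km

238 km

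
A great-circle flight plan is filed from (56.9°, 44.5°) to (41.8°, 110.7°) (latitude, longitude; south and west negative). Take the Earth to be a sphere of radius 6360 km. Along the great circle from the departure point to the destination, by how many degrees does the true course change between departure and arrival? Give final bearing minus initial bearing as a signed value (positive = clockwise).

+53.0°

At departure: θ₁ = atan2(sin Δλ cos φ₂, cos φ₁ sin φ₂ − sin φ₁ cos φ₂ cos Δλ) = 80.68°
At arrival: θ₂ = atan2(sin Δλ cos φ₁, −cos φ₂ sin φ₁ + sin φ₂ cos φ₁ cos Δλ) = 133.71°
Δθ = θ₂ − θ₁ = +53.0°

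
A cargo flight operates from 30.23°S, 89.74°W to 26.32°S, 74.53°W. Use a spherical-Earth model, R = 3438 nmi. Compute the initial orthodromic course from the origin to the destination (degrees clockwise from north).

77.4°

N = sin Δλ·cos φ₂ = +0.2352;  D = cos φ₁ sin φ₂ − sin φ₁ cos φ₂ cos Δλ = +0.0524
initial course = atan2(N, D) = 77.44°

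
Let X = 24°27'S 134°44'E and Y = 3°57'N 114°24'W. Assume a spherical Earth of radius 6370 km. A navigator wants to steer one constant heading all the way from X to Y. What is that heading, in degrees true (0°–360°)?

Meridional parts: M(φ₁)=-0.4403, M(φ₂)=+0.0690 → ΔM = +0.5093;  Δλ = +1.9350 rad
tan C = Δλ / ΔM = +3.7993 → C = 75.25°

75.3°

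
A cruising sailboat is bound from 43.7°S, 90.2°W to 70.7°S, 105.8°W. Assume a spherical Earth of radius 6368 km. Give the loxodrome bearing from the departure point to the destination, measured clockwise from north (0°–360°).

Meridional parts: M(φ₁)=-0.8496, M(φ₂)=-1.7718 → ΔM = -0.9221;  Δλ = -0.2723 rad
tan C = Δλ / ΔM = +0.2953 → C = 196.45°

196.5°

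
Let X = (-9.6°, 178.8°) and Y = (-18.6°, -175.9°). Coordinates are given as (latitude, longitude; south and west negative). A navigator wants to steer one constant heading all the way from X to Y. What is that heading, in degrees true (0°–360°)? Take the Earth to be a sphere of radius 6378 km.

150.3°

Δψ = ln[tan(π/4+φ₂/2)/tan(π/4+φ₁/2)] = -0.1621
Δλ = +0.0925 rad (taken the short way round)
course = atan2(Δλ, Δψ) = 150.30°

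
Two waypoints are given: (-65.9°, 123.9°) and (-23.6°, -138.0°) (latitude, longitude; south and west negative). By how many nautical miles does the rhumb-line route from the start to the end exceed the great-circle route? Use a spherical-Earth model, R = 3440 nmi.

Great circle: cos σ = sin φ₁ sin φ₂ + cos φ₁ cos φ₂ cos Δλ,  σ = 1.2527 rad → d_gc = 4309.4 nmi
Rhumb line: Δψ = +1.1202, q = Δφ/Δψ = 0.6591, d_rh = R√(Δφ²+q²Δλ²) = 4638.7 nmi
Excess = 4638.7 − 4309.4 = 329.3 ≈ 329 nmi

329 nmi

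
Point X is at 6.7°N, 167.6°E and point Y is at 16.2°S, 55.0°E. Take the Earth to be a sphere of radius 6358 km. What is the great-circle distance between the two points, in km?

12597 km

Haversine: a = sin²(Δφ/2)+cos φ₁ cos φ₂ sin²(Δλ/2) = 0.69953;  σ = 2·atan2(√a,√(1−a))
σ = 113.520° → d = Rσ = 6358·1.98129 = 12597 km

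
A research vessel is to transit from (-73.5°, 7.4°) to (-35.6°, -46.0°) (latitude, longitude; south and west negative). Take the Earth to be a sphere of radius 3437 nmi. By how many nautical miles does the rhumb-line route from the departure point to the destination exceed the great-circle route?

Great circle: cos σ = sin φ₁ sin φ₂ + cos φ₁ cos φ₂ cos Δλ,  σ = 0.8012 rad → d_gc = 2753.8 nmi
Rhumb line: Δψ = +1.2654, q = Δφ/Δψ = 0.5227, d_rh = R√(Δφ²+q²Δλ²) = 2823.6 nmi
Excess = 2823.6 − 2753.8 = 69.8 ≈ 70 nmi

70 nmi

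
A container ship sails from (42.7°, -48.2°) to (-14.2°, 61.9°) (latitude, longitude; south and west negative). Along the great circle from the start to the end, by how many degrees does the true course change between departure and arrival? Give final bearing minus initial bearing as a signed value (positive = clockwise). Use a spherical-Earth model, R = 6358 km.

Initial bearing θ₁ = atan2(sin Δλ cos φ₂, cos φ₁ sin φ₂ − sin φ₁ cos φ₂ cos Δλ) = 87.13°
Final bearing θ₂ = (initial bearing from the destination back to the start) + 180° = 130.79°
Δθ = θ₂ − θ₁ = +43.7°

+43.7°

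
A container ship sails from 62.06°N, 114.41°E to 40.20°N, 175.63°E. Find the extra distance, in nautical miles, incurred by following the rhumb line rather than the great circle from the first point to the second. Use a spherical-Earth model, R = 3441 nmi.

78 nmi

Great circle: cos σ = sin φ₁ sin φ₂ + cos φ₁ cos φ₂ cos Δλ,  σ = 0.7340 rad → d_gc = 2525.60 nmi
Rhumb line: Δψ = -0.6237, q = Δφ/Δψ = 0.6117, d_rh = R√(Δφ²+q²Δλ²) = 2604.08 nmi
Excess = 2604.08 − 2525.60 = 78.48 ≈ 78 nmi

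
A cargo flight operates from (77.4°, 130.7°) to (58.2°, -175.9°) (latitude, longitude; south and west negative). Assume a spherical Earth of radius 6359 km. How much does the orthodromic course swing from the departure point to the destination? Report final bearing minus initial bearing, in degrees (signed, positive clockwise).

Initial bearing θ₁ = atan2(sin Δλ cos φ₂, cos φ₁ sin φ₂ − sin φ₁ cos φ₂ cos Δλ) = 105.99°
Final bearing θ₂ = (initial bearing from the destination back to the start) + 180° = 156.55°
Δθ = θ₂ − θ₁ = +50.6°

+50.6°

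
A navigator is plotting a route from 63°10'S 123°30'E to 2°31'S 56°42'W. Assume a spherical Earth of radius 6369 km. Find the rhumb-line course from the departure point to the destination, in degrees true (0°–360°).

Δψ = ln[tan(π/4+φ₂/2)/tan(π/4+φ₁/2)] = +1.3893
Δλ = +3.1381 rad (taken the short way round)
course = atan2(Δλ, Δψ) = 66.12°

66.1°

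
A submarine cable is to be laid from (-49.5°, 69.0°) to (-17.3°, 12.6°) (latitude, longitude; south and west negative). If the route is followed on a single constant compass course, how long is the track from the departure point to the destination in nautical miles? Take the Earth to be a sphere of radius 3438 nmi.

Rhumb course C = atan2(Δλ, Δψ) with Δψ = ln[tan(π/4+φ₂/2)/tan(π/4+φ₁/2)] = +0.6905, Δλ = -0.9844 → C = 305.05°
d = R·|Δφ| / |cos C| = 3438·0.56200 / 0.57429 = 3364 nmi

3364 nmi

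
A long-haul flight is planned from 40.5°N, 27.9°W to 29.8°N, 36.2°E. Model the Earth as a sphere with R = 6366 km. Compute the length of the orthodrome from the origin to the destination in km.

5815 km

Haversine: a = sin²(Δφ/2)+cos φ₁ cos φ₂ sin²(Δλ/2) = 0.19451;  σ = 2·atan2(√a,√(1−a))
σ = 52.339° → d = Rσ = 6366·0.91349 = 5815 km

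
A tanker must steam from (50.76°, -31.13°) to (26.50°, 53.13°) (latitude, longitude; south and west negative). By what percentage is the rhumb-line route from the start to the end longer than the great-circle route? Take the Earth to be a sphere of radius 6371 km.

4.2%

Great circle: σ = 1.1569 rad → d_gc = Rσ = 7370.5 km
Rhumb: Δφ = -0.4234, Δλ = +1.4706, Δψ = -0.5515, q = Δφ/Δψ = 0.7677 → d_rh = R√(Δφ²+q²Δλ²) = 7682.0 km
Excess = (7682.0 − 7370.5) / 7370.5 = 311.5 / 7370.5 = 4.23% ≈ 4.2%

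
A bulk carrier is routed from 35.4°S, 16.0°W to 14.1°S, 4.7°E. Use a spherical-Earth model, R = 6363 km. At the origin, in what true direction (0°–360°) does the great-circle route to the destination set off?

46.4°

N = sin Δλ·cos φ₂ = +0.3428;  D = cos φ₁ sin φ₂ − sin φ₁ cos φ₂ cos Δλ = +0.3270
initial course = atan2(N, D) = 46.36°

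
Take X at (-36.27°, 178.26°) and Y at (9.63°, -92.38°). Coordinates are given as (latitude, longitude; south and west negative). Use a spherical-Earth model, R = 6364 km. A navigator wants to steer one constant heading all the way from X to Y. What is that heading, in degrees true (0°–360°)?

Meridional parts: M(φ₁)=-0.6801, M(φ₂)=+0.1689 → ΔM = +0.8490;  Δλ = +1.5596 rad
tan C = Δλ / ΔM = +1.8371 → C = 61.44°

61.4°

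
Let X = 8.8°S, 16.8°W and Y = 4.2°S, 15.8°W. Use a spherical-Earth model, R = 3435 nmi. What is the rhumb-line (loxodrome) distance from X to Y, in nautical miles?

Δψ = ln[tan(π/4+φ₂/2)/tan(π/4+φ₁/2)] = +0.0808;  Δφ = +0.0803 rad,  Δλ = +0.0175 rad
q = Δφ/Δψ = 0.9933
d = R·√(Δφ² + q²Δλ²) = 3435·0.08214 = 282 nmi

282 nmi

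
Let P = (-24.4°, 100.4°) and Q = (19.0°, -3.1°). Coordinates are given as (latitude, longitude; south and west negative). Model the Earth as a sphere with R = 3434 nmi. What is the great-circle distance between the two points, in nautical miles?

6569 nmi

Haversine: a = sin²(Δφ/2)+cos φ₁ cos φ₂ sin²(Δλ/2) = 0.66775;  σ = 2·atan2(√a,√(1−a))
σ = 109.603° → d = Rσ = 3434·1.91294 = 6569 nmi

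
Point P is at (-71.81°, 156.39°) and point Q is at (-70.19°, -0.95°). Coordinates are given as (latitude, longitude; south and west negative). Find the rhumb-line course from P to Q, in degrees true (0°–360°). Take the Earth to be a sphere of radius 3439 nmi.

Meridional parts: M(φ₁)=-1.8321, M(φ₂)=-1.7452 → ΔM = +0.0869;  Δλ = -2.7461 rad
tan C = Δλ / ΔM = -31.6015 → C = 271.81°

271.8°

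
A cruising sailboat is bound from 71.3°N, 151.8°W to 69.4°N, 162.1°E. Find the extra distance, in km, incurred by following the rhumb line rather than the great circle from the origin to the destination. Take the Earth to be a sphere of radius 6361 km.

Great circle: cos σ = sin φ₁ sin φ₂ + cos φ₁ cos φ₂ cos Δλ,  σ = 0.2659 rad → d_gc = 1691.2 km
Rhumb line: Δψ = -0.0987, q = Δφ/Δψ = 0.3360, d_rh = R√(Δφ²+q²Δλ²) = 1732.6 km
Excess = 1732.6 − 1691.2 = 41.4 ≈ 41 km

41 km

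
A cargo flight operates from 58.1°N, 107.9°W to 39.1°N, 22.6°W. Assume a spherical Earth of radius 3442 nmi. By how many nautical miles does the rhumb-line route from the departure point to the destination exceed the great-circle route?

Great circle: cos σ = sin φ₁ sin φ₂ + cos φ₁ cos φ₂ cos Δλ,  σ = 0.9655 rad → d_gc = 3323.2 nmi
Rhumb line: Δψ = -0.5099, q = Δφ/Δψ = 0.6503, d_rh = R√(Δφ²+q²Δλ²) = 3522.5 nmi
Excess = 3522.5 − 3323.2 = 199.3 ≈ 199 nmi

199 nmi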